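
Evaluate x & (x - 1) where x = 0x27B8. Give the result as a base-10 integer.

x = 10011110111000 = 10168
x - 1 = 10011110110111
AND   = 10011110110000 = 10160
(x & (x - 1) clears the lowest set bit of x.)

10160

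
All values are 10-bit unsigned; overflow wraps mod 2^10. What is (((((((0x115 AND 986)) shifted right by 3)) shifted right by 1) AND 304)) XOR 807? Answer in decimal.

0x115 = 0100010101
986 = 1111011010
→ AND → 0100010000 = 272
→ shifted right by 3 → 0000100010 = 34
→ shifted right by 1 → 0000010001 = 17
304 = 0100110000
→ AND → 0000010000 = 16
807 = 1100100111
→ XOR → 1100110111 = 823

823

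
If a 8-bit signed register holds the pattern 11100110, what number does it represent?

-26

pattern = 11100110 (MSB is 1 ⇒ negative)
Invert: 00011001, add 1 → 00011010 = 26, so the value is -26.
(Equivalently: 230 - 2^8 = 230 - 256 = -26.)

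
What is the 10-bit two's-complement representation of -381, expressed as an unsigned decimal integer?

643

381 in 10 bits: 0101111101
Invert: 1010000010
Add 1:  1010000011 = 643
(Check: 2^10 - 381 = 1024 - 381 = 643.)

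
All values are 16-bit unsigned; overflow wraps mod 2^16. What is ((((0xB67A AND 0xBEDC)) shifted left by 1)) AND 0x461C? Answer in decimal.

0xB67A = 1011011001111010
0xBEDC = 1011111011011100
→ AND → 1011011001011000 = 46680
→ shifted left by 1 (mod 2^16) → 0110110010110000 = 27824
0x461C = 0100011000011100
→ AND → 0100010000010000 = 17424

17424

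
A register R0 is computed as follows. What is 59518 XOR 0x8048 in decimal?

59518 = 1110100001111110
0x8048 = 1000000001001000
XOR → 0110100000110110 = 26678

26678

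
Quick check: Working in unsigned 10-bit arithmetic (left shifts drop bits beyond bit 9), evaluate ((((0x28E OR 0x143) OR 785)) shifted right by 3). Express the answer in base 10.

0x28E = 1010001110
0x143 = 0101000011
→ OR → 1111001111 = 975
785 = 1100010001
→ OR → 1111011111 = 991
→ shifted right by 3 → 0001111011 = 123

123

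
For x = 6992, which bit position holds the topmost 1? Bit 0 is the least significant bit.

6992 = 1101101010000
The topmost 1 is at position 12 (since 2^12 = 4096 ≤ 6992 < 8192).

12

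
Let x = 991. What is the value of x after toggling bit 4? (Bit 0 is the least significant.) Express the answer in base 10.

x = 01111011111
bit 4 is currently 1; toggle it via x ^ (1 << 4) = x ^ 16
→ 01111001111 = 975

975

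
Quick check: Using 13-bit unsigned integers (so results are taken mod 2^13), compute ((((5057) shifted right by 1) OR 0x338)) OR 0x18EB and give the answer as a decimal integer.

5057 = 1001111000001
→ shifted right by 1 → 0100111100000 = 2528
0x338 = 0001100111000
→ OR → 0101111111000 = 3064
0x18EB = 1100011101011
→ OR → 1101111111011 = 7163

7163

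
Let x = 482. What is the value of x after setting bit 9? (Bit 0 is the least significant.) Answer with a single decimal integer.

x = 00111100010
bit 9 is currently 0; set it via x | (1 << 9) = x | 512
→ 01111100010 = 994

994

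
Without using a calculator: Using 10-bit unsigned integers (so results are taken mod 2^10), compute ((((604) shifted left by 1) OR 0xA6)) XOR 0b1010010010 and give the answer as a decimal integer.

556

604 = 1001011100
→ shifted left by 1 (mod 2^10) → 0010111000 = 184
0xA6 = 0010100110
→ OR → 0010111110 = 190
0b1010010010 = 1010010010
→ XOR → 1000101100 = 556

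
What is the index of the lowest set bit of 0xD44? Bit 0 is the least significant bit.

2

0xD44 = 110101000100
Trailing zeros: 2, so the lowest set bit is bit 2 (value 4).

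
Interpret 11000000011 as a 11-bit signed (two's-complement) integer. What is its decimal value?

-509

pattern = 11000000011 (MSB is 1 ⇒ negative)
Invert: 00111111100, add 1 → 00111111101 = 509, so the value is -509.
(Equivalently: 1539 - 2^11 = 1539 - 2048 = -509.)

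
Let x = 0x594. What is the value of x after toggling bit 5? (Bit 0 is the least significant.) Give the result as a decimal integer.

x = 10110010100
bit 5 is currently 0; toggle it via x ^ (1 << 5) = x ^ 32
→ 10110110100 = 1460

1460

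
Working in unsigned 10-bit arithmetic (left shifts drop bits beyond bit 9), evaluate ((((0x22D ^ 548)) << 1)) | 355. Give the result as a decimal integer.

0x22D = 1000101101
548 = 1000100100
→ ^ → 0000001001 = 9
→ << 1 (mod 2^10) → 0000010010 = 18
355 = 0101100011
→ | → 0101110011 = 371

371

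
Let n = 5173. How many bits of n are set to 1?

5173 = 1010000110101
Count the 1s: 1 + 1 + 1 + 1 + 1 + 1 = 6

6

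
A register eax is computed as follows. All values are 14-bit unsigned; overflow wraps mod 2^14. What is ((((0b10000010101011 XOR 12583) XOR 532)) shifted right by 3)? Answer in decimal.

627

0b10000010101011 = 10000010101011
12583 = 11000100100111
→ XOR → 01000110001100 = 4492
532 = 00001000010100
→ XOR → 01001110011000 = 5016
→ shifted right by 3 → 00001001110011 = 627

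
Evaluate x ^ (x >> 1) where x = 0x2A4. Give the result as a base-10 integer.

1014

x = 1010100100 = 676
x>>1 = 0101010010
XOR  = 1111110110 = 1014
(x ^ (x >> 1) gives the standard binary-reflected Gray code of x.)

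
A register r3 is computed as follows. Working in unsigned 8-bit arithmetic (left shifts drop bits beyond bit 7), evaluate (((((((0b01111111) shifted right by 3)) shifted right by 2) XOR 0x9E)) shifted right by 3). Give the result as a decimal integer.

19

0b01111111 = 01111111
→ shifted right by 3 → 00001111 = 15
→ shifted right by 2 → 00000011 = 3
0x9E = 10011110
→ XOR → 10011101 = 157
→ shifted right by 3 → 00010011 = 19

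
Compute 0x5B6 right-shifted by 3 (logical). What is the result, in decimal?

182

0x5B6 = 10110110110
shift right by 3 → 00010110110 = 182
(equivalently, floor(1462 / 8))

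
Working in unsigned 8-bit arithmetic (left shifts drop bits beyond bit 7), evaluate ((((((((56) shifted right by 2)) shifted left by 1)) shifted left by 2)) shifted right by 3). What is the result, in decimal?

14

56 = 00111000
→ shifted right by 2 → 00001110 = 14
→ shifted left by 1 (mod 2^8) → 00011100 = 28
→ shifted left by 2 (mod 2^8) → 01110000 = 112
→ shifted right by 3 → 00001110 = 14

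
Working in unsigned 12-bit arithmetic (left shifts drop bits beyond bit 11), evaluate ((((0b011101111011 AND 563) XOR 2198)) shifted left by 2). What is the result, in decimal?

2708

0b011101111011 = 011101111011
563 = 001000110011
→ AND → 001000110011 = 563
2198 = 100010010110
→ XOR → 101010100101 = 2725
→ shifted left by 2 (mod 2^12) → 101010010100 = 2708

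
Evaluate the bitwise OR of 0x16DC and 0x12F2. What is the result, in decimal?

5886

0x16DC = 1011011011100
0x12F2 = 1001011110010
 OR → 1011011111110 = 5886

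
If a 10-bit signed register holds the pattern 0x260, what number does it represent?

-416

pattern = 1001100000 (MSB is 1 ⇒ negative)
Invert: 0110011111, add 1 → 0110100000 = 416, so the value is -416.
(Equivalently: 608 - 2^10 = 608 - 1024 = -416.)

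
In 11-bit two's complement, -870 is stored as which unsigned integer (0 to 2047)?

870 in 11 bits: 01101100110
Invert: 10010011001
Add 1:  10010011010 = 1178
(Check: 2^11 - 870 = 2048 - 870 = 1178.)

1178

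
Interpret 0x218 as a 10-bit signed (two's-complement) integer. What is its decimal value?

pattern = 1000011000 (MSB is 1 ⇒ negative)
Invert: 0111100111, add 1 → 0111101000 = 488, so the value is -488.
(Equivalently: 536 - 2^10 = 536 - 1024 = -488.)

-488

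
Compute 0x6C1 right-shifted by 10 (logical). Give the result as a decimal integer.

1

0x6C1 = 11011000001
shift right by 10 → 00000000001 = 1
(equivalently, floor(1729 / 1024))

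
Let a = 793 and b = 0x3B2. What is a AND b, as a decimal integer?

784

793 = 1100011001
0x3B2 = 1110110010
AND → 1100010000 = 784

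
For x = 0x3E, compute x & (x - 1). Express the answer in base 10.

60

x = 111110 = 62
x - 1 = 111101
AND   = 111100 = 60
(x & (x - 1) clears the lowest set bit of x.)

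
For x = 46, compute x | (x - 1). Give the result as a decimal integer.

x = 101110 = 46
x - 1 = 101101
OR    = 101111 = 47
(x | (x - 1) sets all bits below the lowest set bit.)

47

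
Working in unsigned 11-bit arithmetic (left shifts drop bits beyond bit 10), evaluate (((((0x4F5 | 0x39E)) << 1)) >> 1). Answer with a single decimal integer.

1023

0x4F5 = 10011110101
0x39E = 01110011110
→ | → 11111111111 = 2047
→ << 1 (mod 2^11) → 11111111110 = 2046
→ >> 1 → 01111111111 = 1023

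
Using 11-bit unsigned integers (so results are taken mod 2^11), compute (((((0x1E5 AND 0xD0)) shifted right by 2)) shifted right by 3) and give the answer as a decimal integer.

6

0x1E5 = 00111100101
0xD0 = 00011010000
→ AND → 00011000000 = 192
→ shifted right by 2 → 00000110000 = 48
→ shifted right by 3 → 00000000110 = 6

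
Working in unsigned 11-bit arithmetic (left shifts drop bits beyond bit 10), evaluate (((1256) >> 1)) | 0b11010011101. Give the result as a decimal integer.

1789

1256 = 10011101000
→ >> 1 → 01001110100 = 628
0b11010011101 = 11010011101
→ | → 11011111101 = 1789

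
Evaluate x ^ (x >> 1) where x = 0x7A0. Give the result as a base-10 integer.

x = 11110100000 = 1952
x>>1 = 01111010000
XOR  = 10001110000 = 1136
(x ^ (x >> 1) gives the standard binary-reflected Gray code of x.)

1136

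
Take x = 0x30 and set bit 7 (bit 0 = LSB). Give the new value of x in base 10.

176

x = 0000110000
bit 7 is currently 0; set it via x | (1 << 7) = x | 128
→ 0010110000 = 176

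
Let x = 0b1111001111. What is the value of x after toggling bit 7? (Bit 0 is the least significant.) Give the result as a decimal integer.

847

x = 1111001111
bit 7 is currently 1; toggle it via x ^ (1 << 7) = x ^ 128
→ 1101001111 = 847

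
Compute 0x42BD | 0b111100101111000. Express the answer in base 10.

0x42BD = 100001010111101
b = 111100101111000
 OR → 111101111111101 = 31741

31741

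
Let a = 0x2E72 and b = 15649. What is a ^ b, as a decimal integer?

0x2E72 = 10111001110010
15649 = 11110100100001
XOR → 01001101010011 = 4947

4947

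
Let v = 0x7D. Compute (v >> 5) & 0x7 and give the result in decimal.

v = 0001111101
Shift right by 5: 00011
Mask low 3 bits: 011 = 3

3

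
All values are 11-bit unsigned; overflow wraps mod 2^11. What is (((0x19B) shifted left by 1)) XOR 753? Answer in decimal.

455

0x19B = 00110011011
→ shifted left by 1 (mod 2^11) → 01100110110 = 822
753 = 01011110001
→ XOR → 00111000111 = 455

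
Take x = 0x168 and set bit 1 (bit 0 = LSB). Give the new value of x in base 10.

x = 101101000
bit 1 is currently 0; set it via x | (1 << 1) = x | 2
→ 101101010 = 362

362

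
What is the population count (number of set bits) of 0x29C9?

7

0x29C9 = 10100111001001
Count the 1s: 1 + 1 + 1 + 1 + 1 + 1 + 1 = 7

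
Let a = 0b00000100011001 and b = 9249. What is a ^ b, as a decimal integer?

9528

a = 00000100011001
9249 = 10010000100001
XOR → 10010100111000 = 9528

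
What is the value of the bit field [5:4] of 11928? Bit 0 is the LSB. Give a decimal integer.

1

v = 010111010011000
Shift right by 4: 01011101001
Mask low 2 bits: 01 = 1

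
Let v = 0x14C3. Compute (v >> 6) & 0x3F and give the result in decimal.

v = 1010011000011
Shift right by 6: 1010011
Mask low 6 bits: 010011 = 19

19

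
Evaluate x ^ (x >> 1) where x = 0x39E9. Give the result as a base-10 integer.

x = 11100111101001 = 14825
x>>1 = 01110011110100
XOR  = 10010100011101 = 9501
(x ^ (x >> 1) gives the standard binary-reflected Gray code of x.)

9501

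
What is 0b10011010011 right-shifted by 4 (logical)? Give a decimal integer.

77

x = 10011010011
shift right by 4 → 00001001101 = 77
(equivalently, floor(1235 / 16))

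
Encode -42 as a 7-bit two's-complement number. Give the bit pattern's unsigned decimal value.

86

42 in 7 bits: 0101010
Invert: 1010101
Add 1:  1010110 = 86
(Check: 2^7 - 42 = 128 - 42 = 86.)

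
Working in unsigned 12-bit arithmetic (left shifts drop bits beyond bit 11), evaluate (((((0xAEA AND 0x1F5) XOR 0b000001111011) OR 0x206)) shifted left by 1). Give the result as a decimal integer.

1342

0xAEA = 101011101010
0x1F5 = 000111110101
→ AND → 000011100000 = 224
0b000001111011 = 000001111011
→ XOR → 000010011011 = 155
0x206 = 001000000110
→ OR → 001010011111 = 671
→ shifted left by 1 (mod 2^12) → 010100111110 = 1342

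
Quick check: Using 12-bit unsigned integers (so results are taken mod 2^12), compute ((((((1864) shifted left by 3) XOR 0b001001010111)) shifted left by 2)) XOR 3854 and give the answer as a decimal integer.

3922

1864 = 011101001000
→ shifted left by 3 (mod 2^12) → 101001000000 = 2624
0b001001010111 = 001001010111
→ XOR → 100000010111 = 2071
→ shifted left by 2 (mod 2^12) → 000001011100 = 92
3854 = 111100001110
→ XOR → 111101010010 = 3922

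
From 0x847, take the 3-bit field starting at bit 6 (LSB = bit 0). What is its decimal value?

1

v = 100001000111
Shift right by 6: 100001
Mask low 3 bits: 001 = 1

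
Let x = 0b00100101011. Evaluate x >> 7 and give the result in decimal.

x = 100101011
shift right by 7 → 000000010 = 2
(equivalently, floor(299 / 128))

2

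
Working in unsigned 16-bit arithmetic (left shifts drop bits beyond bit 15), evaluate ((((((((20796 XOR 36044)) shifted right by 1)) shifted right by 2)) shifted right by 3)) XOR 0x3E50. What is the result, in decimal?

20796 = 0101000100111100
36044 = 1000110011001100
→ XOR → 1101110111110000 = 56816
→ shifted right by 1 → 0110111011111000 = 28408
→ shifted right by 2 → 0001101110111110 = 7102
→ shifted right by 3 → 0000001101110111 = 887
0x3E50 = 0011111001010000
→ XOR → 0011110100100111 = 15655

15655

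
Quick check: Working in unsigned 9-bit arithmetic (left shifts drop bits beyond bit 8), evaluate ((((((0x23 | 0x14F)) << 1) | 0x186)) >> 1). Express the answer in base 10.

239

0x23 = 000100011
0x14F = 101001111
→ | → 101101111 = 367
→ << 1 (mod 2^9) → 011011110 = 222
0x186 = 110000110
→ | → 111011110 = 478
→ >> 1 → 011101111 = 239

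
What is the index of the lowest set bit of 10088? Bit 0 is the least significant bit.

3

10088 = 10011101101000
Trailing zeros: 3, so the lowest set bit is bit 3 (value 8).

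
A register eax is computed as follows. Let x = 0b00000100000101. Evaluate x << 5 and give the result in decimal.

8352

x = 00000100000101
shift left by 5 → 10000010100000 = 8352
(equivalently, 261 × 2^5 = 261 × 32)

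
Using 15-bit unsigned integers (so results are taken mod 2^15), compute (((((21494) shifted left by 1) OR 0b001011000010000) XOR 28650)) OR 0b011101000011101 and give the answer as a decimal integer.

31263

21494 = 101001111110110
→ shifted left by 1 (mod 2^15) → 010011111101100 = 10220
0b001011000010000 = 001011000010000
→ OR → 011011111111100 = 14332
28650 = 110111111101010
→ XOR → 101100000010110 = 22550
0b011101000011101 = 011101000011101
→ OR → 111101000011111 = 31263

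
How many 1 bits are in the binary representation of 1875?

1875 = 11101010011
Count the 1s: 1 + 1 + 1 + 1 + 1 + 1 + 1 = 7

7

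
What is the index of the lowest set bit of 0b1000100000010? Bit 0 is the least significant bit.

1

0b1000100000010 = 1000100000010
Trailing zeros: 1, so the lowest set bit is bit 1 (value 2).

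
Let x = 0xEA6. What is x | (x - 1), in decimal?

3751

x = 111010100110 = 3750
x - 1 = 111010100101
OR    = 111010100111 = 3751
(x | (x - 1) sets all bits below the lowest set bit.)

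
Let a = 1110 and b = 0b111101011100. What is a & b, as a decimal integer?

1108

1110 = 010001010110
b = 111101011100
AND → 010001010100 = 1108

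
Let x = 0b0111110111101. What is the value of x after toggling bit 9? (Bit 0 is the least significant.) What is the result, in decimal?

3517

x = 0111110111101
bit 9 is currently 1; toggle it via x ^ (1 << 9) = x ^ 512
→ 0110110111101 = 3517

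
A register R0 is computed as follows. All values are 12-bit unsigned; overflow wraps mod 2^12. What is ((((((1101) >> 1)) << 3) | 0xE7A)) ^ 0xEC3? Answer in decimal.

1101 = 010001001101
→ >> 1 → 001000100110 = 550
→ << 3 (mod 2^12) → 000100110000 = 304
0xE7A = 111001111010
→ | → 111101111010 = 3962
0xEC3 = 111011000011
→ ^ → 000110111001 = 441

441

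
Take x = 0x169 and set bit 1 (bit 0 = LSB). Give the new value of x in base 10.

363

x = 101101001
bit 1 is currently 0; set it via x | (1 << 1) = x | 2
→ 101101011 = 363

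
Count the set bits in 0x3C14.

0x3C14 = 11110000010100
Count the 1s: 1 + 1 + 1 + 1 + 1 + 1 = 6

6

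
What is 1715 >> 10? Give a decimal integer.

1

1715 = 11010110011
shift right by 10 → 00000000001 = 1
(equivalently, floor(1715 / 1024))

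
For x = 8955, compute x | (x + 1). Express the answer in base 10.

x = 10001011111011 = 8955
x + 1 = 10001011111100
OR    = 10001011111111 = 8959
(x | (x + 1) sets the lowest cleared bit.)

8959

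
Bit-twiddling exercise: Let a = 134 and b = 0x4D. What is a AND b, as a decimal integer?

134 = 10000110
0x4D = 01001101
AND → 00000100 = 4

4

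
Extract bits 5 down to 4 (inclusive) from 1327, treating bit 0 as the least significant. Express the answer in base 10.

v = 10100101111
Shift right by 4: 1010010
Mask low 2 bits: 10 = 2

2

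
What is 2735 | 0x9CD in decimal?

3055

2735 = 101010101111
0x9CD = 100111001101
 OR → 101111101111 = 3055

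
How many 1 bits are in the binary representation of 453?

5

453 = 111000101
Count the 1s: 1 + 1 + 1 + 1 + 1 = 5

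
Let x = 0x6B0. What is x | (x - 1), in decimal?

x = 11010110000 = 1712
x - 1 = 11010101111
OR    = 11010111111 = 1727
(x | (x - 1) sets all bits below the lowest set bit.)

1727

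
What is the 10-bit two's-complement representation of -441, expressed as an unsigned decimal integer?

441 in 10 bits: 0110111001
Invert: 1001000110
Add 1:  1001000111 = 583
(Check: 2^10 - 441 = 1024 - 441 = 583.)

583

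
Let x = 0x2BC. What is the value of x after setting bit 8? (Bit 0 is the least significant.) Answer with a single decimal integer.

x = 1010111100
bit 8 is currently 0; set it via x | (1 << 8) = x | 256
→ 1110111100 = 956

956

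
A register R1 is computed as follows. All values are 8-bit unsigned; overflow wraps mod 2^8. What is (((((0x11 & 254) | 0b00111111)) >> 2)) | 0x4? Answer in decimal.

0x11 = 00010001
254 = 11111110
→ & → 00010000 = 16
0b00111111 = 00111111
→ | → 00111111 = 63
→ >> 2 → 00001111 = 15
0x4 = 00000100
→ | → 00001111 = 15

15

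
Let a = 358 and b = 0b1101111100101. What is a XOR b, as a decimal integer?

6787

358 = 0000101100110
b = 1101111100101
XOR → 1101010000011 = 6787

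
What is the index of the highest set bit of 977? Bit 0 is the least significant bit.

977 = 1111010001
The topmost 1 is at position 9 (since 2^9 = 512 ≤ 977 < 1024).

9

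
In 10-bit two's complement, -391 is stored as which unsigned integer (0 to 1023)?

633

391 in 10 bits: 0110000111
Invert: 1001111000
Add 1:  1001111001 = 633
(Check: 2^10 - 391 = 1024 - 391 = 633.)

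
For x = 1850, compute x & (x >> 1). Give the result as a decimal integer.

x = 11100111010 = 1850
x>>1 = 01110011101
AND  = 01100011000 = 792
(x & (x >> 1) has a 1 wherever x has two consecutive 1 bits.)

792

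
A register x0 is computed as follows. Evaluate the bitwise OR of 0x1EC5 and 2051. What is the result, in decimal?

7879

0x1EC5 = 1111011000101
2051 = 0100000000011
 OR → 1111011000111 = 7879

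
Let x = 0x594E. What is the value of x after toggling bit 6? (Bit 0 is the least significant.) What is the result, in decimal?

22798

x = 101100101001110
bit 6 is currently 1; toggle it via x ^ (1 << 6) = x ^ 64
→ 101100100001110 = 22798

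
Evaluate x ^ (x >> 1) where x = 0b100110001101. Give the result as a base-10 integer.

3403

x = 100110001101 = 2445
x>>1 = 010011000110
XOR  = 110101001011 = 3403
(x ^ (x >> 1) gives the standard binary-reflected Gray code of x.)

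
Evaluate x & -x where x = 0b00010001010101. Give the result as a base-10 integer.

x = 10001010101 = 1109
-x (two's complement) = …01110101011
AND   = 00000000001 = 1
(x & -x isolates the lowest set bit of x.)

1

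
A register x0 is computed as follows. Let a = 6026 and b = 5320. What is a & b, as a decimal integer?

6026 = 1011110001010
5320 = 1010011001000
AND → 1010010001000 = 5256

5256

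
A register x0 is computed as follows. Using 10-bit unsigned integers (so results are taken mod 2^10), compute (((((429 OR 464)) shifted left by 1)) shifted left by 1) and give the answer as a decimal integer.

429 = 0110101101
464 = 0111010000
→ OR → 0111111101 = 509
→ shifted left by 1 (mod 2^10) → 1111111010 = 1018
→ shifted left by 1 (mod 2^10) → 1111110100 = 1012

1012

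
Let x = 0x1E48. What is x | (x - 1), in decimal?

x = 1111001001000 = 7752
x - 1 = 1111001000111
OR    = 1111001001111 = 7759
(x | (x - 1) sets all bits below the lowest set bit.)

7759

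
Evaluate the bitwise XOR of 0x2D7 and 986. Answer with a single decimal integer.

0x2D7 = 1011010111
986 = 1111011010
XOR → 0100001101 = 269

269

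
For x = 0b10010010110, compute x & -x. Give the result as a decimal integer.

2

x = 10010010110 = 1174
-x (two's complement) = …01101101010
AND   = 00000000010 = 2
(x & -x isolates the lowest set bit of x.)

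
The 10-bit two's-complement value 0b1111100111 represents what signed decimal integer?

pattern = 1111100111 (MSB is 1 ⇒ negative)
Invert: 0000011000, add 1 → 0000011001 = 25, so the value is -25.
(Equivalently: 999 - 2^10 = 999 - 1024 = -25.)

-25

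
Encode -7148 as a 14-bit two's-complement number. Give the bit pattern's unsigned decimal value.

7148 in 14 bits: 01101111101100
Invert: 10010000010011
Add 1:  10010000010100 = 9236
(Check: 2^14 - 7148 = 16384 - 7148 = 9236.)

9236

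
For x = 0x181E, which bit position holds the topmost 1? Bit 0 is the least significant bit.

12

0x181E = 1100000011110
The topmost 1 is at position 12 (since 2^12 = 4096 ≤ 6174 < 8192).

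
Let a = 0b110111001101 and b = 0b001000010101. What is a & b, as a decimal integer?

5

a = 110111001101
b = 001000010101
AND → 000000000101 = 5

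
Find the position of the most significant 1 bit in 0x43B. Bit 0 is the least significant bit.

10

0x43B = 10000111011
The topmost 1 is at position 10 (since 2^10 = 1024 ≤ 1083 < 2048).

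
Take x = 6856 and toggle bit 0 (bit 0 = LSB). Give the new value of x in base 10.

6857

x = 1101011001000
bit 0 is currently 0; toggle it via x ^ (1 << 0) = x ^ 1
→ 1101011001001 = 6857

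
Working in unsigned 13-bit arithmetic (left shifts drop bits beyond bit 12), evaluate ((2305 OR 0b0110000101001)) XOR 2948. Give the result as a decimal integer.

2305 = 0100100000001
0b0110000101001 = 0110000101001
→ OR → 0110100101001 = 3369
2948 = 0101110000100
→ XOR → 0011010101101 = 1709

1709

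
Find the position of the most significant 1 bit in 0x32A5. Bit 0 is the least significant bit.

0x32A5 = 11001010100101
The topmost 1 is at position 13 (since 2^13 = 8192 ≤ 12965 < 16384).

13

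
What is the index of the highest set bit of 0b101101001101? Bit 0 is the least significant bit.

0b101101001101 = 101101001101
The topmost 1 is at position 11 (since 2^11 = 2048 ≤ 2893 < 4096).

11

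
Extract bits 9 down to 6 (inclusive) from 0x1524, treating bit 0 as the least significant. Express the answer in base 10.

v = 01010100100100
Shift right by 6: 01010100
Mask low 4 bits: 0100 = 4

4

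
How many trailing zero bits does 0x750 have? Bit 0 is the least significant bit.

0x750 = 11101010000
Trailing zeros: 4, so the lowest set bit is bit 4 (value 16).

4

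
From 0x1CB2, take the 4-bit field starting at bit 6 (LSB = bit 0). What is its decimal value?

v = 01110010110010
Shift right by 6: 01110010
Mask low 4 bits: 0010 = 2

2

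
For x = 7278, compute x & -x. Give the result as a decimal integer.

x = 1110001101110 = 7278
-x (two's complement) = …0001110010010
AND   = 0000000000010 = 2
(x & -x isolates the lowest set bit of x.)

2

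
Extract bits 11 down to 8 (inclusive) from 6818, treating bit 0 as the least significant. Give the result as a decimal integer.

10

v = 1101010100010
Shift right by 8: 11010
Mask low 4 bits: 1010 = 10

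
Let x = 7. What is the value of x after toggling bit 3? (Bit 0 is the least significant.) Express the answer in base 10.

x = 0000000111
bit 3 is currently 0; toggle it via x ^ (1 << 3) = x ^ 8
→ 0000001111 = 15

15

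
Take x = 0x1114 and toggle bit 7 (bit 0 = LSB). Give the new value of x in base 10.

4500

x = 1000100010100
bit 7 is currently 0; toggle it via x ^ (1 << 7) = x ^ 128
→ 1000110010100 = 4500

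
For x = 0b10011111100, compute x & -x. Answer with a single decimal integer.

4

x = 10011111100 = 1276
-x (two's complement) = …01100000100
AND   = 00000000100 = 4
(x & -x isolates the lowest set bit of x.)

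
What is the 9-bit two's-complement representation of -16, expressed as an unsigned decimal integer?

16 in 9 bits: 000010000
Invert: 111101111
Add 1:  111110000 = 496
(Check: 2^9 - 16 = 512 - 16 = 496.)

496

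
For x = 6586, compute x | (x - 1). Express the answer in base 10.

6587

x = 1100110111010 = 6586
x - 1 = 1100110111001
OR    = 1100110111011 = 6587
(x | (x - 1) sets all bits below the lowest set bit.)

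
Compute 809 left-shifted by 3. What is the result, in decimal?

809 = 0001100101001
shift left by 3 → 1100101001000 = 6472
(equivalently, 809 × 2^3 = 809 × 8)

6472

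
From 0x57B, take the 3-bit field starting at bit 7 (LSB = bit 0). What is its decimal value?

2

v = 10101111011
Shift right by 7: 1010
Mask low 3 bits: 010 = 2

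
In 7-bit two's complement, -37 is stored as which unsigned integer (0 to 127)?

37 in 7 bits: 0100101
Invert: 1011010
Add 1:  1011011 = 91
(Check: 2^7 - 37 = 128 - 37 = 91.)

91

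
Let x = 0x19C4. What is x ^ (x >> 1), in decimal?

x = 1100111000100 = 6596
x>>1 = 0110011100010
XOR  = 1010100100110 = 5414
(x ^ (x >> 1) gives the standard binary-reflected Gray code of x.)

5414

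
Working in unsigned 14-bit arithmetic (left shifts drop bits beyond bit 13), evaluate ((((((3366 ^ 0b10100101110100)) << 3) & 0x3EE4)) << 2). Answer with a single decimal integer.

3366 = 00110100100110
0b10100101110100 = 10100101110100
→ ^ → 10010001010010 = 9298
→ << 3 (mod 2^14) → 10001010010000 = 8848
0x3EE4 = 11111011100100
→ & → 10001010000000 = 8832
→ << 2 (mod 2^14) → 00101000000000 = 2560

2560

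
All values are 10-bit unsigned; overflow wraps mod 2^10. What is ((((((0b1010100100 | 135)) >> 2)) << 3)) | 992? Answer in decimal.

0b1010100100 = 1010100100
135 = 0010000111
→ | → 1010100111 = 679
→ >> 2 → 0010101001 = 169
→ << 3 (mod 2^10) → 0101001000 = 328
992 = 1111100000
→ | → 1111101000 = 1000

1000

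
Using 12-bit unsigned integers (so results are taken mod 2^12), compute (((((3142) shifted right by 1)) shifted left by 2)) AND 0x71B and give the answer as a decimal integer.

3142 = 110001000110
→ shifted right by 1 → 011000100011 = 1571
→ shifted left by 2 (mod 2^12) → 100010001100 = 2188
0x71B = 011100011011
→ AND → 000000001000 = 8

8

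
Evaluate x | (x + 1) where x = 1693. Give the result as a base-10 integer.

1695

x = 11010011101 = 1693
x + 1 = 11010011110
OR    = 11010011111 = 1695
(x | (x + 1) sets the lowest cleared bit.)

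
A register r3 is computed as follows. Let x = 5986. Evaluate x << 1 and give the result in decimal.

11972

5986 = 01011101100010
shift left by 1 → 10111011000100 = 11972
(equivalently, 5986 × 2^1 = 5986 × 2)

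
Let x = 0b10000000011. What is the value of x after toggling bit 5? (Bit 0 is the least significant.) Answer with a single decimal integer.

x = 10000000011
bit 5 is currently 0; toggle it via x ^ (1 << 5) = x ^ 32
→ 10000100011 = 1059

1059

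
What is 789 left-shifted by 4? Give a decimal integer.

789 = 00001100010101
shift left by 4 → 11000101010000 = 12624
(equivalently, 789 × 2^4 = 789 × 16)

12624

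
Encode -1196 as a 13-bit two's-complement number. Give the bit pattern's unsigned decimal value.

6996

1196 in 13 bits: 0010010101100
Invert: 1101101010011
Add 1:  1101101010100 = 6996
(Check: 2^13 - 1196 = 8192 - 1196 = 6996.)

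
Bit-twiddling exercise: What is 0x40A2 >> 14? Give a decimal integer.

1

0x40A2 = 100000010100010
shift right by 14 → 000000000000001 = 1
(equivalently, floor(16546 / 16384))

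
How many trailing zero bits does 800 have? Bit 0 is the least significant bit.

800 = 1100100000
Trailing zeros: 5, so the lowest set bit is bit 5 (value 32).

5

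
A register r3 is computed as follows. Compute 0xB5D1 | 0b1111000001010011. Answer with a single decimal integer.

62931

0xB5D1 = 1011010111010001
b = 1111000001010011
 OR → 1111010111010011 = 62931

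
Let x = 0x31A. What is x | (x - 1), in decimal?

x = 1100011010 = 794
x - 1 = 1100011001
OR    = 1100011011 = 795
(x | (x - 1) sets all bits below the lowest set bit.)

795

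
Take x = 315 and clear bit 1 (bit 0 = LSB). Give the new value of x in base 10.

x = 100111011
bit 1 is currently 1; clear it via x & ~(1 << 1) = x & ~2
→ 100111001 = 313

313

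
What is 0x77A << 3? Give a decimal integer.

0x77A = 00011101111010
shift left by 3 → 11101111010000 = 15312
(equivalently, 1914 × 2^3 = 1914 × 8)

15312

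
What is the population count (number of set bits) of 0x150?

0x150 = 101010000
Count the 1s: 1 + 1 + 1 = 3

3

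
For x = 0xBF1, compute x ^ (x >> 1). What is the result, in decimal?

x = 101111110001 = 3057
x>>1 = 010111111000
XOR  = 111000001001 = 3593
(x ^ (x >> 1) gives the standard binary-reflected Gray code of x.)

3593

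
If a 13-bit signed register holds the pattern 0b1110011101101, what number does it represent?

-787

pattern = 1110011101101 (MSB is 1 ⇒ negative)
Invert: 0001100010010, add 1 → 0001100010011 = 787, so the value is -787.
(Equivalently: 7405 - 2^13 = 7405 - 8192 = -787.)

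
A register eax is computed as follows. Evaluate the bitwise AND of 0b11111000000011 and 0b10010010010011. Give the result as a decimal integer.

9219

a = 11111000000011
b = 10010010010011
AND → 10010000000011 = 9219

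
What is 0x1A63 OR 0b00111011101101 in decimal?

0x1A63 = 1101001100011
b = 0111011101101
 OR → 1111011101111 = 7919

7919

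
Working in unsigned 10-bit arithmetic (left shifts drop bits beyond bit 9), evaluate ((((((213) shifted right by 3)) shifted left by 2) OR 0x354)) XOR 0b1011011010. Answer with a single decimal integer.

213 = 0011010101
→ shifted right by 3 → 0000011010 = 26
→ shifted left by 2 (mod 2^10) → 0001101000 = 104
0x354 = 1101010100
→ OR → 1101111100 = 892
0b1011011010 = 1011011010
→ XOR → 0110100110 = 422

422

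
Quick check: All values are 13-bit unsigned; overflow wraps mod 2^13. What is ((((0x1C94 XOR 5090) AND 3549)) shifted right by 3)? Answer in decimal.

426

0x1C94 = 1110010010100
5090 = 1001111100010
→ XOR → 0111101110110 = 3958
3549 = 0110111011101
→ AND → 0110101010100 = 3412
→ shifted right by 3 → 0000110101010 = 426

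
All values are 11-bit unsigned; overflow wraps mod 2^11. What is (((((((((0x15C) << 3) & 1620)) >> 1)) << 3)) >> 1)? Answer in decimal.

128

0x15C = 00101011100
→ << 3 (mod 2^11) → 01011100000 = 736
1620 = 11001010100
→ & → 01001000000 = 576
→ >> 1 → 00100100000 = 288
→ << 3 (mod 2^11) → 00100000000 = 256
→ >> 1 → 00010000000 = 128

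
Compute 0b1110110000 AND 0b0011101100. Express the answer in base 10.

a = 1110110000
b = 0011101100
AND → 0010100000 = 160

160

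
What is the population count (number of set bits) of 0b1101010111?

n = 1101010111
Count the 1s: 1 + 1 + 1 + 1 + 1 + 1 + 1 = 7

7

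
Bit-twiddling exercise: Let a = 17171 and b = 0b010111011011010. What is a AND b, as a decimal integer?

530

17171 = 100001100010011
b = 010111011011010
AND → 000001000010010 = 530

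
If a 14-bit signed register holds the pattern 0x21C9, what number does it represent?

-7735

pattern = 10000111001001 (MSB is 1 ⇒ negative)
Invert: 01111000110110, add 1 → 01111000110111 = 7735, so the value is -7735.
(Equivalently: 8649 - 2^14 = 8649 - 16384 = -7735.)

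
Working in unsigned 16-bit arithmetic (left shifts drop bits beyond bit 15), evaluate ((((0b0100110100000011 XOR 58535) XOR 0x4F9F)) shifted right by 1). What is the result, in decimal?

29469

0b0100110100000011 = 0100110100000011
58535 = 1110010010100111
→ XOR → 1010100110100100 = 43428
0x4F9F = 0100111110011111
→ XOR → 1110011000111011 = 58939
→ shifted right by 1 → 0111001100011101 = 29469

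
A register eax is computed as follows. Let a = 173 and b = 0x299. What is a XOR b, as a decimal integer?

564

173 = 0010101101
0x299 = 1010011001
XOR → 1000110100 = 564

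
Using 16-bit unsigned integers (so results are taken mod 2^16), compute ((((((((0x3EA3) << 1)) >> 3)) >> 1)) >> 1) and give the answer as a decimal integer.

1002

0x3EA3 = 0011111010100011
→ << 1 (mod 2^16) → 0111110101000110 = 32070
→ >> 3 → 0000111110101000 = 4008
→ >> 1 → 0000011111010100 = 2004
→ >> 1 → 0000001111101010 = 1002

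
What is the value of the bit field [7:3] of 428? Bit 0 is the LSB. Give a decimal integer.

v = 0000110101100
Shift right by 3: 0000110101
Mask low 5 bits: 10101 = 21

21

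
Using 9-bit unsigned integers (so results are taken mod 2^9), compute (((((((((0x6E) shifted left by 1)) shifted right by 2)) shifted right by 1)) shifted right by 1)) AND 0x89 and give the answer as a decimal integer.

0x6E = 001101110
→ shifted left by 1 (mod 2^9) → 011011100 = 220
→ shifted right by 2 → 000110111 = 55
→ shifted right by 1 → 000011011 = 27
→ shifted right by 1 → 000001101 = 13
0x89 = 010001001
→ AND → 000001001 = 9

9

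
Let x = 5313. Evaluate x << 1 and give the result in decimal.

5313 = 01010011000001
shift left by 1 → 10100110000010 = 10626
(equivalently, 5313 × 2^1 = 5313 × 2)

10626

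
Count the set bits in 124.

124 = 1111100
Count the 1s: 1 + 1 + 1 + 1 + 1 = 5

5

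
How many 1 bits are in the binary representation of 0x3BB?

8

0x3BB = 1110111011
Count the 1s: 1 + 1 + 1 + 1 + 1 + 1 + 1 + 1 = 8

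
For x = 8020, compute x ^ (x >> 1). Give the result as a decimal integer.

x = 1111101010100 = 8020
x>>1 = 0111110101010
XOR  = 1000011111110 = 4350
(x ^ (x >> 1) gives the standard binary-reflected Gray code of x.)

4350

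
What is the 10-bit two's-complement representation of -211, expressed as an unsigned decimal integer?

211 in 10 bits: 0011010011
Invert: 1100101100
Add 1:  1100101101 = 813
(Check: 2^10 - 211 = 1024 - 211 = 813.)

813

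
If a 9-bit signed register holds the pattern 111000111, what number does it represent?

pattern = 111000111 (MSB is 1 ⇒ negative)
Invert: 000111000, add 1 → 000111001 = 57, so the value is -57.
(Equivalently: 455 - 2^9 = 455 - 512 = -57.)

-57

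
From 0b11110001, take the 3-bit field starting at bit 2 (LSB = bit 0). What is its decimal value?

v = 11110001
Shift right by 2: 111100
Mask low 3 bits: 100 = 4

4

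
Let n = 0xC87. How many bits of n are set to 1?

6

0xC87 = 110010000111
Count the 1s: 1 + 1 + 1 + 1 + 1 + 1 = 6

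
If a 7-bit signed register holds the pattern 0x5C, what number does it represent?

-36

pattern = 1011100 (MSB is 1 ⇒ negative)
Invert: 0100011, add 1 → 0100100 = 36, so the value is -36.
(Equivalently: 92 - 2^7 = 92 - 128 = -36.)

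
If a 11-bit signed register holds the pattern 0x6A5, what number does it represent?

-347

pattern = 11010100101 (MSB is 1 ⇒ negative)
Invert: 00101011010, add 1 → 00101011011 = 347, so the value is -347.
(Equivalently: 1701 - 2^11 = 1701 - 2048 = -347.)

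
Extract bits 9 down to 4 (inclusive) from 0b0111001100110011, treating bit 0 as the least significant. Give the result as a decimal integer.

v = 0111001100110011
Shift right by 4: 011100110011
Mask low 6 bits: 110011 = 51

51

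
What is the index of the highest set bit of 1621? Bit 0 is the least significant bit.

1621 = 11001010101
The topmost 1 is at position 10 (since 2^10 = 1024 ≤ 1621 < 2048).

10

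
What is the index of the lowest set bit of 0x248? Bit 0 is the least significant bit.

0x248 = 1001001000
Trailing zeros: 3, so the lowest set bit is bit 3 (value 8).

3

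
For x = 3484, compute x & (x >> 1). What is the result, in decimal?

x = 110110011100 = 3484
x>>1 = 011011001110
AND  = 010010001100 = 1164
(x & (x >> 1) has a 1 wherever x has two consecutive 1 bits.)

1164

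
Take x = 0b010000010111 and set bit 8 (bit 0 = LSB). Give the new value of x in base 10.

x = 010000010111
bit 8 is currently 0; set it via x | (1 << 8) = x | 256
→ 010100010111 = 1303

1303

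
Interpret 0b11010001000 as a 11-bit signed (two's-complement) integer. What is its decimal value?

pattern = 11010001000 (MSB is 1 ⇒ negative)
Invert: 00101110111, add 1 → 00101111000 = 376, so the value is -376.
(Equivalently: 1672 - 2^11 = 1672 - 2048 = -376.)

-376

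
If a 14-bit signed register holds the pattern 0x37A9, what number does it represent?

-2135

pattern = 11011110101001 (MSB is 1 ⇒ negative)
Invert: 00100001010110, add 1 → 00100001010111 = 2135, so the value is -2135.
(Equivalently: 14249 - 2^14 = 14249 - 16384 = -2135.)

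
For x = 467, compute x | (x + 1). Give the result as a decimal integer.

471

x = 111010011 = 467
x + 1 = 111010100
OR    = 111010111 = 471
(x | (x + 1) sets the lowest cleared bit.)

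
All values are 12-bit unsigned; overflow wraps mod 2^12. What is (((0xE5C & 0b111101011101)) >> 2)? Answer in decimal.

919

0xE5C = 111001011100
0b111101011101 = 111101011101
→ & → 111001011100 = 3676
→ >> 2 → 001110010111 = 919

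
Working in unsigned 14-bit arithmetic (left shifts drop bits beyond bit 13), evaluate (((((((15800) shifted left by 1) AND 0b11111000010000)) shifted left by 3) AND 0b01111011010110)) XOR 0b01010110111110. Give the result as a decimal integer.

15800 = 11110110111000
→ shifted left by 1 (mod 2^14) → 11101101110000 = 15216
0b11111000010000 = 11111000010000
→ AND → 11101000010000 = 14864
→ shifted left by 3 (mod 2^14) → 01000010000000 = 4224
0b01111011010110 = 01111011010110
→ AND → 01000010000000 = 4224
0b01010110111110 = 01010110111110
→ XOR → 00010100111110 = 1342

1342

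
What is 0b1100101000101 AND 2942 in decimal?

a = 1100101000101
2942 = 0101101111110
AND → 0100101000100 = 2372

2372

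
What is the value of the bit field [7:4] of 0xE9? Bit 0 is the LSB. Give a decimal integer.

14

v = 000011101001
Shift right by 4: 00001110
Mask low 4 bits: 1110 = 14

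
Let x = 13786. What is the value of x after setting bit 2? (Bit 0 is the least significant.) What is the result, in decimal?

13790

x = 11010111011010
bit 2 is currently 0; set it via x | (1 << 2) = x | 4
→ 11010111011110 = 13790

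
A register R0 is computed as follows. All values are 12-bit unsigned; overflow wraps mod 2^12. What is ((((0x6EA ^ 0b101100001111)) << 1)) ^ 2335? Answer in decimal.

725

0x6EA = 011011101010
0b101100001111 = 101100001111
→ ^ → 110111100101 = 3557
→ << 1 (mod 2^12) → 101111001010 = 3018
2335 = 100100011111
→ ^ → 001011010101 = 725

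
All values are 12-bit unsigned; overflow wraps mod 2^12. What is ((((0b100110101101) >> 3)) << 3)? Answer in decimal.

0b100110101101 = 100110101101
→ >> 3 → 000100110101 = 309
→ << 3 (mod 2^12) → 100110101000 = 2472

2472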